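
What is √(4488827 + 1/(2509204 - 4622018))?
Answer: √20038047411636574078/2112814 ≈ 2118.7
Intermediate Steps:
√(4488827 + 1/(2509204 - 4622018)) = √(4488827 + 1/(-2112814)) = √(4488827 - 1/2112814) = √(9484056529177/2112814) = √20038047411636574078/2112814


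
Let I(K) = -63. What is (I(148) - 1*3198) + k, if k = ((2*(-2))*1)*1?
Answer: -3265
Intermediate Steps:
k = -4 (k = -4*1*1 = -4*1 = -4)
(I(148) - 1*3198) + k = (-63 - 1*3198) - 4 = (-63 - 3198) - 4 = -3261 - 4 = -3265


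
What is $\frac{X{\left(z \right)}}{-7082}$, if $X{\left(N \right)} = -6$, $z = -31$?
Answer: $\frac{3}{3541} \approx 0.00084722$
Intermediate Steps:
$\frac{X{\left(z \right)}}{-7082} = - \frac{6}{-7082} = \left(-6\right) \left(- \frac{1}{7082}\right) = \frac{3}{3541}$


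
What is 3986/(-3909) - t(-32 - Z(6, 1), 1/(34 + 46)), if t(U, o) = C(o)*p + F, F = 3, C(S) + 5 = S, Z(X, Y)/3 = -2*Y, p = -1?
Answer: -2816731/312720 ≈ -9.0072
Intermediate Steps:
Z(X, Y) = -6*Y (Z(X, Y) = 3*(-2*Y) = -6*Y)
C(S) = -5 + S
t(U, o) = 8 - o (t(U, o) = (-5 + o)*(-1) + 3 = (5 - o) + 3 = 8 - o)
3986/(-3909) - t(-32 - Z(6, 1), 1/(34 + 46)) = 3986/(-3909) - (8 - 1/(34 + 46)) = 3986*(-1/3909) - (8 - 1/80) = -3986/3909 - (8 - 1*1/80) = -3986/3909 - (8 - 1/80) = -3986/3909 - 1*639/80 = -3986/3909 - 639/80 = -2816731/312720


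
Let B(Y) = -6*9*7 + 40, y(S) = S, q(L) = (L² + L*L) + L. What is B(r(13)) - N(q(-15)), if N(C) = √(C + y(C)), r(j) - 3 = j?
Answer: -338 - √870 ≈ -367.50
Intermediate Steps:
q(L) = L + 2*L² (q(L) = (L² + L²) + L = 2*L² + L = L + 2*L²)
r(j) = 3 + j
N(C) = √2*√C (N(C) = √(C + C) = √(2*C) = √2*√C)
B(Y) = -338 (B(Y) = -54*7 + 40 = -378 + 40 = -338)
B(r(13)) - N(q(-15)) = -338 - √2*√(-15*(1 + 2*(-15))) = -338 - √2*√(-15*(1 - 30)) = -338 - √2*√(-15*(-29)) = -338 - √2*√435 = -338 - √870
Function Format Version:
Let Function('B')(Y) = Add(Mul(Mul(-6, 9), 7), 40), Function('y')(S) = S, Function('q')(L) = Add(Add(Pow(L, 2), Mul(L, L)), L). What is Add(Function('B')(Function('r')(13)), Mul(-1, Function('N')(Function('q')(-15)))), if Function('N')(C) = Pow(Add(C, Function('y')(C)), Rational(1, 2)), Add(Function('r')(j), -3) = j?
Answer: Add(-338, Mul(-1, Pow(870, Rational(1, 2)))) ≈ -367.50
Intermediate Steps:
Function('q')(L) = Add(L, Mul(2, Pow(L, 2))) (Function('q')(L) = Add(Add(Pow(L, 2), Pow(L, 2)), L) = Add(Mul(2, Pow(L, 2)), L) = Add(L, Mul(2, Pow(L, 2))))
Function('r')(j) = Add(3, j)
Function('N')(C) = Mul(Pow(2, Rational(1, 2)), Pow(C, Rational(1, 2))) (Function('N')(C) = Pow(Add(C, C), Rational(1, 2)) = Pow(Mul(2, C), Rational(1, 2)) = Mul(Pow(2, Rational(1, 2)), Pow(C, Rational(1, 2))))
Function('B')(Y) = -338 (Function('B')(Y) = Add(Mul(-54, 7), 40) = Add(-378, 40) = -338)
Add(Function('B')(Function('r')(13)), Mul(-1, Function('N')(Function('q')(-15)))) = Add(-338, Mul(-1, Mul(Pow(2, Rational(1, 2)), Pow(Mul(-15, Add(1, Mul(2, -15))), Rational(1, 2))))) = Add(-338, Mul(-1, Mul(Pow(2, Rational(1, 2)), Pow(Mul(-15, Add(1, -30)), Rational(1, 2))))) = Add(-338, Mul(-1, Mul(Pow(2, Rational(1, 2)), Pow(Mul(-15, -29), Rational(1, 2))))) = Add(-338, Mul(-1, Mul(Pow(2, Rational(1, 2)), Pow(435, Rational(1, 2))))) = Add(-338, Mul(-1, Pow(870, Rational(1, 2))))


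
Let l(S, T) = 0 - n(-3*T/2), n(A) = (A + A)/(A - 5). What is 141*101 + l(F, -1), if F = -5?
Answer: 99693/7 ≈ 14242.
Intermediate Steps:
n(A) = 2*A/(-5 + A) (n(A) = (2*A)/(-5 + A) = 2*A/(-5 + A))
l(S, T) = 3*T/(-5 - 3*T/2) (l(S, T) = 0 - 2*-3*T/2/(-5 - 3*T/2) = 0 - 2*-3*T*(1/2)/(-5 - 3*T*(1/2)) = 0 - 2*(-3*T/2)/(-5 - 3*T/2) = 0 - (-3)*T/(-5 - 3*T/2) = 0 + 3*T/(-5 - 3*T/2) = 3*T/(-5 - 3*T/2))
141*101 + l(F, -1) = 141*101 - 6*(-1)/(10 + 3*(-1)) = 14241 - 6*(-1)/(10 - 3) = 14241 - 6*(-1)/7 = 14241 - 6*(-1)*1/7 = 14241 + 6/7 = 99693/7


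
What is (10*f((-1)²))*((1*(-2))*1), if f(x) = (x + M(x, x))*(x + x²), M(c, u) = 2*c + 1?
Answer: -160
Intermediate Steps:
M(c, u) = 1 + 2*c
f(x) = (1 + 3*x)*(x + x²) (f(x) = (x + (1 + 2*x))*(x + x²) = (1 + 3*x)*(x + x²))
(10*f((-1)²))*((1*(-2))*1) = (10*((-1)²*(1 + 3*((-1)²)² + 4*(-1)²)))*((1*(-2))*1) = (10*(1*(1 + 3*1² + 4*1)))*(-2*1) = (10*(1*(1 + 3*1 + 4)))*(-2) = (10*(1*(1 + 3 + 4)))*(-2) = (10*(1*8))*(-2) = (10*8)*(-2) = 80*(-2) = -160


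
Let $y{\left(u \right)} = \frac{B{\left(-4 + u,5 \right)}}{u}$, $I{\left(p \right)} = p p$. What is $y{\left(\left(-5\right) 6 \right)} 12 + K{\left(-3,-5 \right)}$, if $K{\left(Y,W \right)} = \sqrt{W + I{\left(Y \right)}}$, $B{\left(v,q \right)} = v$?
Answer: $\frac{78}{5} \approx 15.6$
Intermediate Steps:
$I{\left(p \right)} = p^{2}$
$K{\left(Y,W \right)} = \sqrt{W + Y^{2}}$
$y{\left(u \right)} = \frac{-4 + u}{u}$
$y{\left(\left(-5\right) 6 \right)} 12 + K{\left(-3,-5 \right)} = \frac{-4 - 30}{\left(-5\right) 6} \cdot 12 + \sqrt{-5 + \left(-3\right)^{2}} = \frac{-4 - 30}{-30} \cdot 12 + \sqrt{-5 + 9} = \left(- \frac{1}{30}\right) \left(-34\right) 12 + \sqrt{4} = \frac{17}{15} \cdot 12 + 2 = \frac{68}{5} + 2 = \frac{78}{5}$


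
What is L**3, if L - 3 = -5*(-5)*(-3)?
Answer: -373248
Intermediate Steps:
L = -72 (L = 3 - 5*(-5)*(-3) = 3 + 25*(-3) = 3 - 75 = -72)
L**3 = (-72)**3 = -373248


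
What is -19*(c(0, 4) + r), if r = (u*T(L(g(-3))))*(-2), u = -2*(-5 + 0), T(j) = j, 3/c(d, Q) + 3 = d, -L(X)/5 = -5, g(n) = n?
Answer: 9519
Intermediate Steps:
L(X) = 25 (L(X) = -5*(-5) = 25)
c(d, Q) = 3/(-3 + d)
u = 10 (u = -2*(-5) = 10)
r = -500 (r = (10*25)*(-2) = 250*(-2) = -500)
-19*(c(0, 4) + r) = -19*(3/(-3 + 0) - 500) = -19*(3/(-3) - 500) = -19*(3*(-⅓) - 500) = -19*(-1 - 500) = -19*(-501) = 9519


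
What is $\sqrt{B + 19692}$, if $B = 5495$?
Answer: $\sqrt{25187} \approx 158.7$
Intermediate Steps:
$\sqrt{B + 19692} = \sqrt{5495 + 19692} = \sqrt{25187}$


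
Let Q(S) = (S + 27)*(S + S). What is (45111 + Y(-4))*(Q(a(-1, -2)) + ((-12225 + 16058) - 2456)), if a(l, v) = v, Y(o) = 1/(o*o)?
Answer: 921709229/16 ≈ 5.7607e+7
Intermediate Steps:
Y(o) = o**(-2) (Y(o) = 1/(o**2) = o**(-2))
Q(S) = 2*S*(27 + S) (Q(S) = (27 + S)*(2*S) = 2*S*(27 + S))
(45111 + Y(-4))*(Q(a(-1, -2)) + ((-12225 + 16058) - 2456)) = (45111 + (-4)**(-2))*(2*(-2)*(27 - 2) + ((-12225 + 16058) - 2456)) = (45111 + 1/16)*(2*(-2)*25 + (3833 - 2456)) = 721777*(-100 + 1377)/16 = (721777/16)*1277 = 921709229/16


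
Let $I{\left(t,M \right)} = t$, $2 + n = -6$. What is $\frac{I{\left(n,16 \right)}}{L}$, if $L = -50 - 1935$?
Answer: $\frac{8}{1985} \approx 0.0040302$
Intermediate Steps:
$n = -8$ ($n = -2 - 6 = -8$)
$L = -1985$ ($L = -50 - 1935 = -1985$)
$\frac{I{\left(n,16 \right)}}{L} = - \frac{8}{-1985} = \left(-8\right) \left(- \frac{1}{1985}\right) = \frac{8}{1985}$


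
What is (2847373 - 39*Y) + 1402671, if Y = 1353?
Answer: 4197277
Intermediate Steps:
(2847373 - 39*Y) + 1402671 = (2847373 - 39*1353) + 1402671 = (2847373 - 52767) + 1402671 = 2794606 + 1402671 = 4197277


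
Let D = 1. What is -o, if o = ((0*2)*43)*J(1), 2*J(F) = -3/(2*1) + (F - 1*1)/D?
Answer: 0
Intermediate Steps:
J(F) = -5/4 + F/2 (J(F) = (-3/(2*1) + (F - 1*1)/1)/2 = (-3/2 + (F - 1)*1)/2 = (-3*1/2 + (-1 + F)*1)/2 = (-3/2 + (-1 + F))/2 = (-5/2 + F)/2 = -5/4 + F/2)
o = 0 (o = ((0*2)*43)*(-5/4 + (1/2)*1) = (0*43)*(-5/4 + 1/2) = 0*(-3/4) = 0)
-o = -1*0 = 0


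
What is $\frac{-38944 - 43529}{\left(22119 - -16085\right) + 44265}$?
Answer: $- \frac{82473}{82469} \approx -1.0$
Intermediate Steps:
$\frac{-38944 - 43529}{\left(22119 - -16085\right) + 44265} = - \frac{82473}{\left(22119 + 16085\right) + 44265} = - \frac{82473}{38204 + 44265} = - \frac{82473}{82469}$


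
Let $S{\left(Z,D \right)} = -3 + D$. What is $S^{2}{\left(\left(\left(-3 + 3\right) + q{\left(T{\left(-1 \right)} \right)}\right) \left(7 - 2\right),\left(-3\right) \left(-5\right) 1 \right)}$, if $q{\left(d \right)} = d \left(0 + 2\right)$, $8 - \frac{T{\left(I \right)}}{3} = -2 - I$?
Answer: $144$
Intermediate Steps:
$T{\left(I \right)} = 30 + 3 I$ ($T{\left(I \right)} = 24 - 3 \left(-2 - I\right) = 24 + \left(6 + 3 I\right) = 30 + 3 I$)
$q{\left(d \right)} = 2 d$ ($q{\left(d \right)} = d 2 = 2 d$)
$S^{2}{\left(\left(\left(-3 + 3\right) + q{\left(T{\left(-1 \right)} \right)}\right) \left(7 - 2\right),\left(-3\right) \left(-5\right) 1 \right)} = \left(-3 + \left(-3\right) \left(-5\right) 1\right)^{2} = \left(-3 + 15 \cdot 1\right)^{2} = \left(-3 + 15\right)^{2} = 12^{2} = 144$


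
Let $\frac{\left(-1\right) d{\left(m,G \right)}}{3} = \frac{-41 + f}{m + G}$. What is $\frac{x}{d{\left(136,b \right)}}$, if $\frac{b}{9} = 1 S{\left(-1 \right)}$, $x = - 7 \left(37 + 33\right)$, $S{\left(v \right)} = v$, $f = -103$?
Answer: $- \frac{31115}{216} \approx -144.05$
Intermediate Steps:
$x = -490$ ($x = \left(-7\right) 70 = -490$)
$b = -9$ ($b = 9 \cdot 1 \left(-1\right) = 9 \left(-1\right) = -9$)
$d{\left(m,G \right)} = \frac{432}{G + m}$ ($d{\left(m,G \right)} = - 3 \frac{-41 - 103}{m + G} = - 3 \left(- \frac{144}{G + m}\right) = \frac{432}{G + m}$)
$\frac{x}{d{\left(136,b \right)}} = - \frac{490}{432 \frac{1}{-9 + 136}} = - \frac{490}{432 \cdot \frac{1}{127}} = - \frac{490}{\frac{432}{127}} = \left(-490\right) \frac{127}{432} = - \frac{31115}{216}$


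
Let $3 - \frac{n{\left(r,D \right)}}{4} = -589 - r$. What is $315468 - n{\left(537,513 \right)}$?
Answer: $310952$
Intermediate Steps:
$n{\left(r,D \right)} = 2368 + 4 r$ ($n{\left(r,D \right)} = 12 - 4 \left(-589 - r\right) = 12 + \left(2356 + 4 r\right) = 2368 + 4 r$)
$315468 - n{\left(537,513 \right)} = 315468 - \left(2368 + 4 \cdot 537\right) = 315468 - \left(2368 + 2148\right) = 315468 - 4516 = 310952$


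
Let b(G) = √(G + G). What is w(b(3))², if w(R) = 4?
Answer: 16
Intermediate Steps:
b(G) = √2*√G (b(G) = √(2*G) = √2*√G)
w(b(3))² = 4² = 16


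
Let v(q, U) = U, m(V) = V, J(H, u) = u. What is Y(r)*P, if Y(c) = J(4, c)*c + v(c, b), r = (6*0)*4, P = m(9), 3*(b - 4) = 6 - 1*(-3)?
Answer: 63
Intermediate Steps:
b = 7 (b = 4 + (6 - 1*(-3))/3 = 4 + (6 + 3)/3 = 4 + (⅓)*9 = 4 + 3 = 7)
P = 9
r = 0 (r = 0*4 = 0)
Y(c) = 7 + c² (Y(c) = c*c + 7 = c² + 7 = 7 + c²)
Y(r)*P = (7 + 0²)*9 = (7 + 0)*9 = 7*9 = 63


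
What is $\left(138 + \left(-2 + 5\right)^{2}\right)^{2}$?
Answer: $21609$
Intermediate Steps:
$\left(138 + \left(-2 + 5\right)^{2}\right)^{2} = \left(138 + 3^{2}\right)^{2} = \left(138 + 9\right)^{2} = 147^{2} = 21609$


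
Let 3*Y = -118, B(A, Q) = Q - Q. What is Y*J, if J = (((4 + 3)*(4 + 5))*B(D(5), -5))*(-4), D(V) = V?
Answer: 0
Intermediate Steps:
B(A, Q) = 0
Y = -118/3 (Y = (1/3)*(-118) = -118/3 ≈ -39.333)
J = 0 (J = (((4 + 3)*(4 + 5))*0)*(-4) = ((7*9)*0)*(-4) = (63*0)*(-4) = 0*(-4) = 0)
Y*J = -118/3*0 = 0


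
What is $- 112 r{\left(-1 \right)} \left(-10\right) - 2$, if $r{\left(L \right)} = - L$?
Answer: $1118$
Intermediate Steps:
$- 112 r{\left(-1 \right)} \left(-10\right) - 2 = - 112 \left(-1\right) \left(-1\right) \left(-10\right) - 2 = - 112 \cdot 1 \left(-10\right) - 2 = \left(-112\right) \left(-10\right) - 2 = 1120 - 2 = 1118$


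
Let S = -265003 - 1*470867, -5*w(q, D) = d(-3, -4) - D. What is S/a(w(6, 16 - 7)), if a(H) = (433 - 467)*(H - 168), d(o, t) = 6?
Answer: -613225/4743 ≈ -129.29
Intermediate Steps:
w(q, D) = -6/5 + D/5 (w(q, D) = -(6 - D)/5 = -6/5 + D/5)
S = -735870 (S = -265003 - 470867 = -735870)
a(H) = 5712 - 34*H (a(H) = -34*(-168 + H) = 5712 - 34*H)
S/a(w(6, 16 - 7)) = -735870/(5712 - 34*(-6/5 + (16 - 7)/5)) = -735870/(5712 - 34*(-6/5 + (⅕)*9)) = -735870/(5712 - 34*(-6/5 + 9/5)) = -735870/(5712 - 34*⅗) = -735870/(5712 - 102/5) = -735870/28458/5 = -735870*5/28458 = -613225/4743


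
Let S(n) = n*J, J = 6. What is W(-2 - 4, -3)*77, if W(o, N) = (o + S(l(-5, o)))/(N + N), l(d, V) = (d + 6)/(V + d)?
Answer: 84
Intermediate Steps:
l(d, V) = (6 + d)/(V + d)
S(n) = 6*n (S(n) = n*6 = 6*n)
W(o, N) = (o + 6/(-5 + o))/(2*N) (W(o, N) = (o + 6*((6 - 5)/(o - 5)))/(N + N) = (o + 6*(1/(-5 + o)))/((2*N)) = (o + 6/(-5 + o))*(1/(2*N)) = (o + 6/(-5 + o))/(2*N))
W(-2 - 4, -3)*77 = ((1/2)*(6 + (-2 - 4)*(-5 + (-2 - 4)))/(-3*(-5 + (-2 - 4))))*77 = ((1/2)*(-1/3)*(6 - 6*(-5 - 6))/(-5 - 6))*77 = ((1/2)*(-1/3)*(6 - 6*(-11))/(-11))*77 = ((1/2)*(-1/3)*(-1/11)*(6 + 66))*77 = ((1/2)*(-1/3)*(-1/11)*72)*77 = (12/11)*77 = 84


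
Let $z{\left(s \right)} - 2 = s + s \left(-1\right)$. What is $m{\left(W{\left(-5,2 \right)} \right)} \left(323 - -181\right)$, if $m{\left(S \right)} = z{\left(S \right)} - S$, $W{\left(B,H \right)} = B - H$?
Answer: $4536$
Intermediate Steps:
$z{\left(s \right)} = 2$ ($z{\left(s \right)} = 2 + \left(s + s \left(-1\right)\right) = 2 + \left(s - s\right) = 2 + 0 = 2$)
$m{\left(S \right)} = 2 - S$
$m{\left(W{\left(-5,2 \right)} \right)} \left(323 - -181\right) = \left(2 - \left(-5 - 2\right)\right) \left(323 - -181\right) = \left(2 - \left(-5 - 2\right)\right) \left(323 + 181\right) = \left(2 - -7\right) 504 = \left(2 + 7\right) 504 = 9 \cdot 504 = 4536$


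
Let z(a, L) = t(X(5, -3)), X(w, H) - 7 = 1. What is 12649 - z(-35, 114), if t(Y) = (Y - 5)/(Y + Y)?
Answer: 202381/16 ≈ 12649.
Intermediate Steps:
X(w, H) = 8 (X(w, H) = 7 + 1 = 8)
t(Y) = (-5 + Y)/(2*Y) (t(Y) = (-5 + Y)/((2*Y)) = (-5 + Y)*(1/(2*Y)) = (-5 + Y)/(2*Y))
z(a, L) = 3/16 (z(a, L) = (1/2)*(-5 + 8)/8 = (1/2)*(1/8)*3 = 3/16)
12649 - z(-35, 114) = 12649 - 1*3/16 = 12649 - 3/16 = 202381/16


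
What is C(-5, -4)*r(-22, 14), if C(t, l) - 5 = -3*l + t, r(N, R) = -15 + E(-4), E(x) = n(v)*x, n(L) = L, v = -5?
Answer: 60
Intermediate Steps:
E(x) = -5*x
r(N, R) = 5 (r(N, R) = -15 - 5*(-4) = -15 + 20 = 5)
C(t, l) = 5 + t - 3*l (C(t, l) = 5 + (-3*l + t) = 5 + (t - 3*l) = 5 + t - 3*l)
C(-5, -4)*r(-22, 14) = (5 - 5 - 3*(-4))*5 = (5 - 5 + 12)*5 = 12*5 = 60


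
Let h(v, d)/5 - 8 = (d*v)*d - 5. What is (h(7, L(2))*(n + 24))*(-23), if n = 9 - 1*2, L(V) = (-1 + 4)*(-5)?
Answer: -5625570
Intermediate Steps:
L(V) = -15 (L(V) = 3*(-5) = -15)
h(v, d) = 15 + 5*v*d² (h(v, d) = 40 + 5*((d*v)*d - 5) = 40 + 5*(v*d² - 5) = 40 + 5*(-5 + v*d²) = 40 + (-25 + 5*v*d²) = 15 + 5*v*d²)
n = 7 (n = 9 - 2 = 7)
(h(7, L(2))*(n + 24))*(-23) = ((15 + 5*7*(-15)²)*(7 + 24))*(-23) = ((15 + 5*7*225)*31)*(-23) = ((15 + 7875)*31)*(-23) = (7890*31)*(-23) = 244590*(-23) = -5625570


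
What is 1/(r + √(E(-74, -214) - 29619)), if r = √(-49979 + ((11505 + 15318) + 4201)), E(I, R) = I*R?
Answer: -I/(√13783 + √18955) ≈ -0.0039204*I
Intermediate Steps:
r = I*√18955 (r = √(-49979 + (26823 + 4201)) = √(-49979 + 31024) = √(-18955) = I*√18955 ≈ 137.68*I)
1/(r + √(E(-74, -214) - 29619)) = 1/(I*√18955 + √(-74*(-214) - 29619)) = 1/(I*√18955 + √(15836 - 29619)) = 1/(I*√18955 + √(-13783)) = 1/(I*√18955 + I*√13783) = 1/(I*√13783 + I*√18955)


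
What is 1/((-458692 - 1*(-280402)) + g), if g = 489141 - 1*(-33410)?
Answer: 1/344261 ≈ 2.9048e-6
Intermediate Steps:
g = 522551 (g = 489141 + 33410 = 522551)
1/((-458692 - 1*(-280402)) + g) = 1/((-458692 - 1*(-280402)) + 522551) = 1/((-458692 + 280402) + 522551) = 1/(-178290 + 522551) = 1/344261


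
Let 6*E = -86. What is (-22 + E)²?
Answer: 11881/9 ≈ 1320.1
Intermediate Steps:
E = -43/3 (E = (⅙)*(-86) = -43/3 ≈ -14.333)
(-22 + E)² = (-22 - 43/3)² = (-109/3)² = 11881/9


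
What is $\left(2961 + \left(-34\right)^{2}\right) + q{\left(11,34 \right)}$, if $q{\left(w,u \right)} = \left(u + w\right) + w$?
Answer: $4173$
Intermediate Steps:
$q{\left(w,u \right)} = u + 2 w$
$\left(2961 + \left(-34\right)^{2}\right) + q{\left(11,34 \right)} = \left(2961 + \left(-34\right)^{2}\right) + \left(34 + 2 \cdot 11\right) = \left(2961 + 1156\right) + \left(34 + 22\right) = 4117 + 56 = 4173$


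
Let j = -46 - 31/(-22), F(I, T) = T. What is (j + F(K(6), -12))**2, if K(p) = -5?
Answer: 1550025/484 ≈ 3202.5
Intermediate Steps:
j = -981/22 (j = -46 - 31*(-1)/22 = -46 - 1*(-31/22) = -46 + 31/22 = -981/22 ≈ -44.591)
(j + F(K(6), -12))**2 = (-981/22 - 12)**2 = (-1245/22)**2 = 1550025/484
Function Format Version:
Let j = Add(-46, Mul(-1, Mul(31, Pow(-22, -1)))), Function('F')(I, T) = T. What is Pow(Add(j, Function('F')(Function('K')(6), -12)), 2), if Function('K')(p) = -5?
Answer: Rational(1550025, 484) ≈ 3202.5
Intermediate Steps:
j = Rational(-981, 22) (j = Add(-46, Mul(-1, Mul(31, Rational(-1, 22)))) = Add(-46, Mul(-1, Rational(-31, 22))) = Add(-46, Rational(31, 22)) = Rational(-981, 22) ≈ -44.591)
Pow(Add(j, Function('F')(Function('K')(6), -12)), 2) = Pow(Add(Rational(-981, 22), -12), 2) = Pow(Rational(-1245, 22), 2) = Rational(1550025, 484)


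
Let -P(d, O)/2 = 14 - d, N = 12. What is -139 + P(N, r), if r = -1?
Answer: -143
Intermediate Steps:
P(d, O) = -28 + 2*d (P(d, O) = -2*(14 - d) = -28 + 2*d)
-139 + P(N, r) = -139 + (-28 + 2*12) = -139 + (-28 + 24) = -139 - 4 = -143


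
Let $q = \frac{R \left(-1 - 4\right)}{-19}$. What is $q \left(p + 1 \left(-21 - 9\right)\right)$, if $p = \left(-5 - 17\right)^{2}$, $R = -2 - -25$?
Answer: $\frac{52210}{19} \approx 2747.9$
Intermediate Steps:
$R = 23$ ($R = -2 + 25 = 23$)
$p = 484$ ($p = \left(-22\right)^{2} = 484$)
$q = \frac{115}{19}$ ($q = \frac{23 \left(-1 - 4\right)}{-19} = 23 \left(-5\right) \left(- \frac{1}{19}\right) = \left(-115\right) \left(- \frac{1}{19}\right) = \frac{115}{19} \approx 6.0526$)
$q \left(p + 1 \left(-21 - 9\right)\right) = \frac{115 \left(484 + 1 \left(-21 - 9\right)\right)}{19} = \frac{115 \left(484 + 1 \left(-30\right)\right)}{19} = \frac{115 \left(484 - 30\right)}{19} = \frac{115}{19} \cdot 454 = \frac{52210}{19}$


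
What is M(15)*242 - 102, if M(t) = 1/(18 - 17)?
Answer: 140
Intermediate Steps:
M(t) = 1 (M(t) = 1/1 = 1)
M(15)*242 - 102 = 1*242 - 102 = 242 - 102 = 140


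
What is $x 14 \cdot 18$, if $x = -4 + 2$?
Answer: $-504$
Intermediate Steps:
$x = -2$
$x 14 \cdot 18 = \left(-2\right) 14 \cdot 18 = \left(-28\right) 18 = -504$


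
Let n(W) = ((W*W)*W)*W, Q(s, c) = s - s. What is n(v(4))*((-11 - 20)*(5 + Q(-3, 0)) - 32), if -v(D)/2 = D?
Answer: -765952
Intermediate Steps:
v(D) = -2*D
Q(s, c) = 0
n(W) = W⁴ (n(W) = (W²*W)*W = W³*W = W⁴)
n(v(4))*((-11 - 20)*(5 + Q(-3, 0)) - 32) = (-2*4)⁴*((-11 - 20)*(5 + 0) - 32) = (-8)⁴*(-31*5 - 32) = 4096*(-155 - 32) = 4096*(-187) = -765952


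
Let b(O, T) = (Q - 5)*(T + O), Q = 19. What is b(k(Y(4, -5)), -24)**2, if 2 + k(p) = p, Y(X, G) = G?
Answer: 188356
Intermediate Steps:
k(p) = -2 + p
b(O, T) = 14*O + 14*T (b(O, T) = (19 - 5)*(T + O) = 14*(O + T) = 14*O + 14*T)
b(k(Y(4, -5)), -24)**2 = (14*(-2 - 5) + 14*(-24))**2 = (14*(-7) - 336)**2 = (-98 - 336)**2 = (-434)**2 = 188356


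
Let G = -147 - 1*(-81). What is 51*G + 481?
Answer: -2885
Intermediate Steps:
G = -66 (G = -147 + 81 = -66)
51*G + 481 = 51*(-66) + 481 = -3366 + 481 = -2885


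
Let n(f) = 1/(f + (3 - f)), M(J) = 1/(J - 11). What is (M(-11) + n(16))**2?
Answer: 361/4356 ≈ 0.082874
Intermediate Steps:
M(J) = 1/(-11 + J)
n(f) = 1/3
(M(-11) + n(16))**2 = (1/(-11 - 11) + 1/3)**2 = (1/(-22) + 1/3)**2 = (-1/22 + 1/3)**2 = (19/66)**2 = 361/4356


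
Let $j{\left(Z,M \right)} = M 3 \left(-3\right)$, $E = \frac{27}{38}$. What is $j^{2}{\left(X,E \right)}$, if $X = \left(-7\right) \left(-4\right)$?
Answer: $\frac{59049}{1444} \approx 40.893$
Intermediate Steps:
$E = \frac{27}{38}$ ($E = 27 \cdot \frac{1}{38} = \frac{27}{38} \approx 0.71053$)
$X = 28$
$j{\left(Z,M \right)} = - 9 M$ ($j{\left(Z,M \right)} = 3 M \left(-3\right) = - 9 M$)
$j^{2}{\left(X,E \right)} = \left(\left(-9\right) \frac{27}{38}\right)^{2} = \left(- \frac{243}{38}\right)^{2} = \frac{59049}{1444}$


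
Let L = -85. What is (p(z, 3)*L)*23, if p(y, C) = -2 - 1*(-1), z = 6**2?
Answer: 1955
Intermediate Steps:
z = 36
p(y, C) = -1 (p(y, C) = -2 + 1 = -1)
(p(z, 3)*L)*23 = -1*(-85)*23 = 85*23 = 1955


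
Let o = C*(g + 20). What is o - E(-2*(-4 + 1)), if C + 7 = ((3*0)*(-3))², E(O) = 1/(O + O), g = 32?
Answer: -4369/12 ≈ -364.08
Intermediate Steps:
E(O) = 1/(2*O)
C = -7 (C = -7 + ((3*0)*(-3))² = -7 + (0*(-3))² = -7 + 0² = -7 + 0 = -7)
o = -364 (o = -7*(32 + 20) = -7*52 = -364)
o - E(-2*(-4 + 1)) = -364 - 1/(2*((-2*(-4 + 1)))) = -364 - 1/(2*((-2*(-3)))) = -364 - 1/(2*6) = -364 - 1*1/12 = -364 - 1/12 = -4369/12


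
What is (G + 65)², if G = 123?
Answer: 35344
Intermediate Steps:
(G + 65)² = (123 + 65)² = 188² = 35344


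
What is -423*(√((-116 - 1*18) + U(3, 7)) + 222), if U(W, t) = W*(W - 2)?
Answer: -93906 - 423*I*√131 ≈ -93906.0 - 4841.5*I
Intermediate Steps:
U(W, t) = W*(-2 + W)
-423*(√((-116 - 1*18) + U(3, 7)) + 222) = -423*(√((-116 - 1*18) + 3*(-2 + 3)) + 222) = -423*(√((-116 - 18) + 3*1) + 222) = -423*(√(-134 + 3) + 222) = -423*(√(-131) + 222) = -423*(I*√131 + 222) = -423*(222 + I*√131) = -93906 - 423*I*√131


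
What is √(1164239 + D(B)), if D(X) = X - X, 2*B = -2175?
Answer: √1164239 ≈ 1079.0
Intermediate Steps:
B = -2175/2 (B = (½)*(-2175) = -2175/2 ≈ -1087.5)
D(X) = 0
√(1164239 + D(B)) = √(1164239 + 0) = √1164239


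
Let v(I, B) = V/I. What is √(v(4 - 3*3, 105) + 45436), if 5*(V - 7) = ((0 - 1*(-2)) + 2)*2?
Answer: √1135857/5 ≈ 213.15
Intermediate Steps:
V = 43/5 (V = 7 + (((0 - 1*(-2)) + 2)*2)/5 = 7 + (((0 + 2) + 2)*2)/5 = 7 + ((2 + 2)*2)/5 = 7 + (4*2)/5 = 7 + (⅕)*8 = 7 + 8/5 = 43/5 ≈ 8.6000)
v(I, B) = 43/(5*I)
√(v(4 - 3*3, 105) + 45436) = √(43/(5*(4 - 3*3)) + 45436) = √(43/(5*(4 - 9)) + 45436) = √((43/5)/(-5) + 45436) = √((43/5)*(-⅕) + 45436) = √(-43/25 + 45436) = √(1135857/25) = √1135857/5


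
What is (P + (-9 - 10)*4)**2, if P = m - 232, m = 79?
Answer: 52441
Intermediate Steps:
P = -153 (P = 79 - 232 = -153)
(P + (-9 - 10)*4)**2 = (-153 + (-9 - 10)*4)**2 = (-153 - 19*4)**2 = (-153 - 76)**2 = (-229)**2 = 52441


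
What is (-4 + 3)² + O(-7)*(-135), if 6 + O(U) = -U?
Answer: -134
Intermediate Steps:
O(U) = -6 - U
(-4 + 3)² + O(-7)*(-135) = (-4 + 3)² + (-6 - 1*(-7))*(-135) = (-1)² + (-6 + 7)*(-135) = 1 + 1*(-135) = 1 - 135 = -134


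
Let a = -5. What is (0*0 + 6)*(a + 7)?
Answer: 12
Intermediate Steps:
(0*0 + 6)*(a + 7) = (0*0 + 6)*(-5 + 7) = (0 + 6)*2 = 6*2 = 12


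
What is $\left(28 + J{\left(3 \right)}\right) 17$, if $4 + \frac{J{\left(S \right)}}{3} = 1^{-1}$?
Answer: $323$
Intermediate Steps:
$J{\left(S \right)} = -9$ ($J{\left(S \right)} = -12 + \frac{3}{1} = -12 + 3 \cdot 1 = -12 + 3 = -9$)
$\left(28 + J{\left(3 \right)}\right) 17 = \left(28 - 9\right) 17 = 19 \cdot 17 = 323$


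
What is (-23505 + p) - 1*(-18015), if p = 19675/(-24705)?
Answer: -27130025/4941 ≈ -5490.8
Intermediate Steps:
p = -3935/4941 (p = 19675*(-1/24705) = -3935/4941 ≈ -0.79640)
(-23505 + p) - 1*(-18015) = (-23505 - 3935/4941) - 1*(-18015) = -116142140/4941 + 18015 = -27130025/4941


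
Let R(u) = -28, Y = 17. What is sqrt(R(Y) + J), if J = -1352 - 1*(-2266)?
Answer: sqrt(886) ≈ 29.766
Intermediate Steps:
J = 914 (J = -1352 + 2266 = 914)
sqrt(R(Y) + J) = sqrt(-28 + 914) = sqrt(886)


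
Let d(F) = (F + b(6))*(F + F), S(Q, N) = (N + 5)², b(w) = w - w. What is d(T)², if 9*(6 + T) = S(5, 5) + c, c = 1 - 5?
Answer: 153664/81 ≈ 1897.1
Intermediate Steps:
b(w) = 0
c = -4
S(Q, N) = (5 + N)²
T = 14/3 (T = -6 + ((5 + 5)² - 4)/9 = -6 + (10² - 4)/9 = -6 + (100 - 4)/9 = -6 + (⅑)*96 = -6 + 32/3 = 14/3 ≈ 4.6667)
d(F) = 2*F² (d(F) = (F + 0)*(F + F) = F*(2*F) = 2*F²)
d(T)² = (2*(14/3)²)² = (2*(196/9))² = (392/9)² = 153664/81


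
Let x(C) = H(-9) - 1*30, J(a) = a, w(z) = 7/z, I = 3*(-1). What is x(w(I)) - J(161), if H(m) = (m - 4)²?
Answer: -22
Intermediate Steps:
H(m) = (-4 + m)²
I = -3
x(C) = 139 (x(C) = (-4 - 9)² - 1*30 = (-13)² - 30 = 169 - 30 = 139)
x(w(I)) - J(161) = 139 - 1*161 = 139 - 161 = -22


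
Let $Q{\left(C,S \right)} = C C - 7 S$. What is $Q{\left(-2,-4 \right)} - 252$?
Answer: $-220$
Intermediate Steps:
$Q{\left(C,S \right)} = C^{2} - 7 S$
$Q{\left(-2,-4 \right)} - 252 = \left(\left(-2\right)^{2} - -28\right) - 252 = \left(4 + 28\right) - 252 = 32 - 252 = -220$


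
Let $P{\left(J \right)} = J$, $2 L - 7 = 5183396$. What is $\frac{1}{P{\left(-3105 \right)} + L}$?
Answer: $\frac{2}{5177193} \approx 3.8631 \cdot 10^{-7}$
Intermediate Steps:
$L = \frac{5183403}{2}$ ($L = \frac{7}{2} + \frac{1}{2} \cdot 5183396 = \frac{7}{2} + 2591698 = \frac{5183403}{2} \approx 2.5917 \cdot 10^{6}$)
$\frac{1}{P{\left(-3105 \right)} + L} = \frac{1}{-3105 + \frac{5183403}{2}} = \frac{1}{\frac{5177193}{2}} = \frac{2}{5177193}$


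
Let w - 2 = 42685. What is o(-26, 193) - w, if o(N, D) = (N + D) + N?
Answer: -42546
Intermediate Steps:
w = 42687 (w = 2 + 42685 = 42687)
o(N, D) = D + 2*N (o(N, D) = (D + N) + N = D + 2*N)
o(-26, 193) - w = (193 + 2*(-26)) - 1*42687 = (193 - 52) - 42687 = 141 - 42687 = -42546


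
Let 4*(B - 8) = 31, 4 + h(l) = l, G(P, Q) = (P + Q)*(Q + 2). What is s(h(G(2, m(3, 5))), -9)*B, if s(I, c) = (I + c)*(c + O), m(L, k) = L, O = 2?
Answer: -1323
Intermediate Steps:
G(P, Q) = (2 + Q)*(P + Q) (G(P, Q) = (P + Q)*(2 + Q) = (2 + Q)*(P + Q))
h(l) = -4 + l
s(I, c) = (2 + c)*(I + c) (s(I, c) = (I + c)*(c + 2) = (I + c)*(2 + c) = (2 + c)*(I + c))
B = 63/4 (B = 8 + (¼)*31 = 8 + 31/4 = 63/4 ≈ 15.750)
s(h(G(2, m(3, 5))), -9)*B = ((-9)² + 2*(-4 + (3² + 2*2 + 2*3 + 2*3)) + 2*(-9) + (-4 + (3² + 2*2 + 2*3 + 2*3))*(-9))*(63/4) = (81 + 2*(-4 + (9 + 4 + 6 + 6)) - 18 + (-4 + (9 + 4 + 6 + 6))*(-9))*(63/4) = (81 + 2*(-4 + 25) - 18 + (-4 + 25)*(-9))*(63/4) = (81 + 2*21 - 18 + 21*(-9))*(63/4) = (81 + 42 - 18 - 189)*(63/4) = -84*63/4 = -1323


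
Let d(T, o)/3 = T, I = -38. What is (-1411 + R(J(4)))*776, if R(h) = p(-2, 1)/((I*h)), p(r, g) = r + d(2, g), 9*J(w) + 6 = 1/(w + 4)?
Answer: -977666104/893 ≈ -1.0948e+6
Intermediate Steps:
d(T, o) = 3*T
J(w) = -⅔ + 1/(9*(4 + w)) (J(w) = -⅔ + 1/(9*(w + 4)) = -⅔ + 1/(9*(4 + w)))
p(r, g) = 6 + r (p(r, g) = r + 3*2 = r + 6 = 6 + r)
R(h) = -2/(19*h) (R(h) = (6 - 2)/((-38*h)) = 4*(-1/(38*h)) = -2/(19*h))
(-1411 + R(J(4)))*776 = (-1411 - 2*9*(4 + 4)/(-23 - 6*4)/19)*776 = (-1411 - 2*72/(-23 - 24)/19)*776 = (-1411 - 2/(19*((⅑)*(⅛)*(-47))))*776 = (-1411 - 2/(19*(-47/72)))*776 = (-1411 - 2/19*(-72/47))*776 = (-1411 + 144/893)*776 = -1259879/893*776 = -977666104/893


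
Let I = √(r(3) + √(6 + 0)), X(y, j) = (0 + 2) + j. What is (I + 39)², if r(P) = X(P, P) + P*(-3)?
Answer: (39 + I*√(4 - √6))² ≈ 1519.4 + 97.125*I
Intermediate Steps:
X(y, j) = 2 + j
r(P) = 2 - 2*P (r(P) = (2 + P) + P*(-3) = (2 + P) - 3*P = 2 - 2*P)
I = √(-4 + √6) (I = √((2 - 2*3) + √(6 + 0)) = √((2 - 6) + √6) = √(-4 + √6) ≈ 1.2452*I)
(I + 39)² = (√(-4 + √6) + 39)² = (39 + √(-4 + √6))²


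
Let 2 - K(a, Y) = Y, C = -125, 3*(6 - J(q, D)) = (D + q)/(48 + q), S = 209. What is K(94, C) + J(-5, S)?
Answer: 5651/43 ≈ 131.42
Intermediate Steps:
J(q, D) = 6 - (D + q)/(3*(48 + q))
K(a, Y) = 2 - Y
K(94, C) + J(-5, S) = (2 - 1*(-125)) + (864 - 1*209 + 17*(-5))/(3*(48 - 5)) = (2 + 125) + (⅓)*(864 - 209 - 85)/43 = 127 + (⅓)*(1/43)*570 = 127 + 190/43 = 5651/43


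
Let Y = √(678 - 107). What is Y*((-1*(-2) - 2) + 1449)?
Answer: 1449*√571 ≈ 34625.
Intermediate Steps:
Y = √571 ≈ 23.896
Y*((-1*(-2) - 2) + 1449) = √571*((-1*(-2) - 2) + 1449) = √571*((2 - 2) + 1449) = √571*(0 + 1449) = √571*1449 = 1449*√571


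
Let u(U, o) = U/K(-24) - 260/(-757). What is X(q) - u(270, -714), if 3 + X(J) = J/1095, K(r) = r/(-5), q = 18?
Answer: -65845717/1105220 ≈ -59.577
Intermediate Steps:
K(r) = -r/5 (K(r) = r*(-⅕) = -r/5)
u(U, o) = 260/757 + 5*U/24 (u(U, o) = U/((-⅕*(-24))) - 260/(-757) = U/(24/5) - 260*(-1/757) = U*(5/24) + 260/757 = 5*U/24 + 260/757 = 260/757 + 5*U/24)
X(J) = -3 + J/1095
X(q) - u(270, -714) = (-3 + (1/1095)*18) - (260/757 + (5/24)*270) = (-3 + 6/365) - (260/757 + 225/4) = -1089/365 - 1*171365/3028 = -1089/365 - 171365/3028 = -65845717/1105220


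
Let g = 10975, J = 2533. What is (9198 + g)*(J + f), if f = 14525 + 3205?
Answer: 408765499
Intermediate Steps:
f = 17730
(9198 + g)*(J + f) = (9198 + 10975)*(2533 + 17730) = 20173*20263 = 408765499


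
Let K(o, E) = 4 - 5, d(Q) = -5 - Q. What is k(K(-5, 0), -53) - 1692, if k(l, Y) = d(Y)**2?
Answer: 612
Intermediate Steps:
K(o, E) = -1
k(l, Y) = (-5 - Y)**2
k(K(-5, 0), -53) - 1692 = (5 - 53)**2 - 1692 = (-48)**2 - 1692 = 2304 - 1692 = 612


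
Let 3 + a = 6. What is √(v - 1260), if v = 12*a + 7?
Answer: I*√1217 ≈ 34.885*I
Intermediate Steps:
a = 3 (a = -3 + 6 = 3)
v = 43 (v = 12*3 + 7 = 36 + 7 = 43)
√(v - 1260) = √(43 - 1260) = √(-1217) = I*√1217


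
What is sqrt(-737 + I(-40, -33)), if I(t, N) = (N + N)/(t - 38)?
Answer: I*sqrt(124410)/13 ≈ 27.132*I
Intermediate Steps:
I(t, N) = 2*N/(-38 + t) (I(t, N) = (2*N)/(-38 + t) = 2*N/(-38 + t))
sqrt(-737 + I(-40, -33)) = sqrt(-737 + 2*(-33)/(-38 - 40)) = sqrt(-737 + 2*(-33)/(-78)) = sqrt(-737 + 2*(-33)*(-1/78)) = sqrt(-737 + 11/13) = sqrt(-9570/13) = I*sqrt(124410)/13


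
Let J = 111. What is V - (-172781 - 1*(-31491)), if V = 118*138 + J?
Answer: 157685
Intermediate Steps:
V = 16395 (V = 118*138 + 111 = 16284 + 111 = 16395)
V - (-172781 - 1*(-31491)) = 16395 - (-172781 - 1*(-31491)) = 16395 - (-172781 + 31491) = 16395 - 1*(-141290) = 16395 + 141290 = 157685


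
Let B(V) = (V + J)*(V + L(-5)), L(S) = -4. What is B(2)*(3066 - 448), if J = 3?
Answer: -26180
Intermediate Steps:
B(V) = (-4 + V)*(3 + V) (B(V) = (V + 3)*(V - 4) = (3 + V)*(-4 + V) = (-4 + V)*(3 + V))
B(2)*(3066 - 448) = (-12 + 2² - 1*2)*(3066 - 448) = (-12 + 4 - 2)*2618 = -10*2618 = -26180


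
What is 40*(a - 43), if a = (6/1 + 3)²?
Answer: 1520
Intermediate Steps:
a = 81 (a = (6*1 + 3)² = (6 + 3)² = 9² = 81)
40*(a - 43) = 40*(81 - 43) = 40*38 = 1520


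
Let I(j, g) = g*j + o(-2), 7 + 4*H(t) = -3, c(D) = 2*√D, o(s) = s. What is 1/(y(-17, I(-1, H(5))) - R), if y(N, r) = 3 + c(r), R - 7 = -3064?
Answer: 1530/4681799 - √2/9363598 ≈ 0.00032665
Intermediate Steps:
R = -3057 (R = 7 - 3064 = -3057)
H(t) = -5/2 (H(t) = -7/4 + (¼)*(-3) = -7/4 - ¾ = -5/2)
I(j, g) = -2 + g*j (I(j, g) = g*j - 2 = -2 + g*j)
y(N, r) = 3 + 2*√r
1/(y(-17, I(-1, H(5))) - R) = 1/((3 + 2*√(-2 - 5/2*(-1))) - 1*(-3057)) = 1/((3 + 2*√(-2 + 5/2)) + 3057) = 1/((3 + 2*√(½)) + 3057) = 1/((3 + 2*(√2/2)) + 3057) = 1/((3 + √2) + 3057) = 1/(3060 + √2)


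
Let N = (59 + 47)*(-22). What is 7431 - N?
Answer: 9763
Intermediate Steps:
N = -2332 (N = 106*(-22) = -2332)
7431 - N = 7431 - 1*(-2332) = 7431 + 2332 = 9763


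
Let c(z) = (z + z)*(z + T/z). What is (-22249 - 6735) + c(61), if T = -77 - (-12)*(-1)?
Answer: -21720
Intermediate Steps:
T = -89 (T = -77 - 1*12 = -77 - 12 = -89)
c(z) = 2*z*(z - 89/z) (c(z) = (z + z)*(z - 89/z) = (2*z)*(z - 89/z) = 2*z*(z - 89/z))
(-22249 - 6735) + c(61) = (-22249 - 6735) + (-178 + 2*61²) = -28984 + (-178 + 2*3721) = -28984 + (-178 + 7442) = -28984 + 7264 = -21720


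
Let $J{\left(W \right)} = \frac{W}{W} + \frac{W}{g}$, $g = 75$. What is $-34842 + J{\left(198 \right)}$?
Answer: $- \frac{870959}{25} \approx -34838.0$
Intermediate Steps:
$J{\left(W \right)} = 1 + \frac{W}{75}$ ($J{\left(W \right)} = \frac{W}{W} + \frac{W}{75} = 1 + W \frac{1}{75} = 1 + \frac{W}{75}$)
$-34842 + J{\left(198 \right)} = -34842 + \left(1 + \frac{1}{75} \cdot 198\right) = -34842 + \left(1 + \frac{66}{25}\right) = -34842 + \frac{91}{25} = - \frac{870959}{25}$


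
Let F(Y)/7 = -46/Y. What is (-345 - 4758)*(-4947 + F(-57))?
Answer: 479098557/19 ≈ 2.5216e+7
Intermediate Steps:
F(Y) = -322/Y (F(Y) = 7*(-46/Y) = -322/Y)
(-345 - 4758)*(-4947 + F(-57)) = (-345 - 4758)*(-4947 - 322/(-57)) = -5103*(-4947 - 322*(-1/57)) = -5103*(-4947 + 322/57) = -5103*(-281657/57) = 479098557/19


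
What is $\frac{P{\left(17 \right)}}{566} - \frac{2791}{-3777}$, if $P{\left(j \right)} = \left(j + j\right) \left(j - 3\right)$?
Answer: $\frac{1688779}{1068891} \approx 1.5799$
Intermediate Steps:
$P{\left(j \right)} = 2 j \left(-3 + j\right)$
$\frac{P{\left(17 \right)}}{566} - \frac{2791}{-3777} = \frac{2 \cdot 17 \left(-3 + 17\right)}{566} - \frac{2791}{-3777} = 2 \cdot 17 \cdot 14 \cdot \frac{1}{566} - - \frac{2791}{3777} = 476 \cdot \frac{1}{566} + \frac{2791}{3777} = \frac{238}{283} + \frac{2791}{3777} = \frac{1688779}{1068891}$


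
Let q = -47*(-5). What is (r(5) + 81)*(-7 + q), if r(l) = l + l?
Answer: 20748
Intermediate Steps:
q = 235
r(l) = 2*l
(r(5) + 81)*(-7 + q) = (2*5 + 81)*(-7 + 235) = (10 + 81)*228 = 91*228 = 20748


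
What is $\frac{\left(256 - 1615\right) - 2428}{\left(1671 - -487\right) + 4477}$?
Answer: $- \frac{3787}{6635} \approx -0.57076$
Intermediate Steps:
$\frac{\left(256 - 1615\right) - 2428}{\left(1671 - -487\right) + 4477} = \frac{-1359 - 2428}{\left(1671 + 487\right) + 4477} = - \frac{3787}{2158 + 4477} = - \frac{3787}{6635}$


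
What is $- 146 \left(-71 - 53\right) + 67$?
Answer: $18171$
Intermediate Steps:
$- 146 \left(-71 - 53\right) + 67 = \left(-146\right) \left(-124\right) + 67 = 18104 + 67 = 18171$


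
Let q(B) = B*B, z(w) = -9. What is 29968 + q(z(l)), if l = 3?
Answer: 30049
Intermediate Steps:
q(B) = B**2
29968 + q(z(l)) = 29968 + (-9)**2 = 29968 + 81 = 30049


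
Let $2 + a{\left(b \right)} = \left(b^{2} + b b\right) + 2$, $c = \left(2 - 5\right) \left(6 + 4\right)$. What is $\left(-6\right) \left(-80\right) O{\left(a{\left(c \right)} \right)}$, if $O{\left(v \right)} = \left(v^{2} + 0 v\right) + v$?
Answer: $1556064000$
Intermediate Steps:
$c = -30$ ($c = \left(-3\right) 10 = -30$)
$a{\left(b \right)} = 2 b^{2}$ ($a{\left(b \right)} = -2 + \left(\left(b^{2} + b b\right) + 2\right) = -2 + \left(\left(b^{2} + b^{2}\right) + 2\right) = -2 + \left(2 b^{2} + 2\right) = -2 + \left(2 + 2 b^{2}\right) = 2 b^{2}$)
$O{\left(v \right)} = v + v^{2}$ ($O{\left(v \right)} = \left(v^{2} + 0\right) + v = v^{2} + v = v + v^{2}$)
$\left(-6\right) \left(-80\right) O{\left(a{\left(c \right)} \right)} = \left(-6\right) \left(-80\right) 2 \left(-30\right)^{2} \left(1 + 2 \left(-30\right)^{2}\right) = 480 \cdot 2 \cdot 900 \left(1 + 2 \cdot 900\right) = 480 \cdot 1800 \left(1 + 1800\right) = 480 \cdot 1800 \cdot 1801 = 480 \cdot 3241800 = 1556064000$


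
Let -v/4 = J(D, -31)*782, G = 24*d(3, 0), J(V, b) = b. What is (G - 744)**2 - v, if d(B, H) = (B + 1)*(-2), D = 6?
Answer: 779128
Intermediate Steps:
d(B, H) = -2 - 2*B (d(B, H) = (1 + B)*(-2) = -2 - 2*B)
G = -192 (G = 24*(-2 - 2*3) = 24*(-2 - 6) = 24*(-8) = -192)
v = 96968 (v = -(-124)*782 = -4*(-24242) = 96968)
(G - 744)**2 - v = (-192 - 744)**2 - 1*96968 = (-936)**2 - 96968 = 876096 - 96968 = 779128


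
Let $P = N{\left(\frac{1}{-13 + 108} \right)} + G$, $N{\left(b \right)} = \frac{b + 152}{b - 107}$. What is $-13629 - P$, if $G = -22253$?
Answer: $\frac{12524111}{1452} \approx 8625.4$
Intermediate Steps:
$N{\left(b \right)} = \frac{152 + b}{-107 + b}$
$P = - \frac{32313419}{1452}$ ($P = \frac{152 + \frac{1}{-13 + 108}}{-107 + \frac{1}{-13 + 108}} - 22253 = \frac{152 + \frac{1}{95}}{-107 + \frac{1}{95}} - 22253 = \frac{1}{- \frac{10164}{95}} \cdot \frac{14441}{95} - 22253 = \left(- \frac{95}{10164}\right) \frac{14441}{95} - 22253 = - \frac{2063}{1452} - 22253 = - \frac{32313419}{1452} \approx -22254.0$)
$-13629 - P = -13629 - - \frac{32313419}{1452} = -13629 + \frac{32313419}{1452} = \frac{12524111}{1452}$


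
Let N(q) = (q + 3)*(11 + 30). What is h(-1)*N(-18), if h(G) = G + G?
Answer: 1230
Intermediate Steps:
h(G) = 2*G
N(q) = 123 + 41*q (N(q) = (3 + q)*41 = 123 + 41*q)
h(-1)*N(-18) = (2*(-1))*(123 + 41*(-18)) = -2*(123 - 738) = -2*(-615) = 1230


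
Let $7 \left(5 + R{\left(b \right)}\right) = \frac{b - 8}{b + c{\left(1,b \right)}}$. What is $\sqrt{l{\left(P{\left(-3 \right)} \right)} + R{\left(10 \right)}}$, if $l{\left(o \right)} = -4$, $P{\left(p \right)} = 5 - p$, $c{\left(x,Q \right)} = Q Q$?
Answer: $\frac{2 i \sqrt{333410}}{385} \approx 2.9996 i$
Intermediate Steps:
$c{\left(x,Q \right)} = Q^{2}$
$R{\left(b \right)} = -5 + \frac{-8 + b}{7 \left(b + b^{2}\right)}$ ($R{\left(b \right)} = -5 + \frac{\left(b - 8\right) \frac{1}{b + b^{2}}}{7} = -5 + \frac{\left(-8 + b\right) \frac{1}{b + b^{2}}}{7} = -5 + \frac{\frac{1}{b + b^{2}} \left(-8 + b\right)}{7} = -5 + \frac{-8 + b}{7 \left(b + b^{2}\right)}$)
$\sqrt{l{\left(P{\left(-3 \right)} \right)} + R{\left(10 \right)}} = \sqrt{-4 + \frac{-8 - 35 \cdot 10^{2} - 340}{7 \cdot 10 \left(1 + 10\right)}} = \sqrt{-4 + \frac{1}{7} \cdot \frac{1}{10} \cdot \frac{1}{11} \left(-8 - 3500 - 340\right)} = \sqrt{-4 + \frac{1}{7} \cdot \frac{1}{10} \cdot \frac{1}{11} \left(-3848\right)} = \sqrt{-4 - \frac{1924}{385}} = \sqrt{- \frac{3464}{385}} = \frac{2 i \sqrt{333410}}{385}$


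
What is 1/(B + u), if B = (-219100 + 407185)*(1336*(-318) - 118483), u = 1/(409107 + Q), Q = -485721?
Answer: -76614/7829369386696891 ≈ -9.7855e-12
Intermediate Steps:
u = -1/76614 (u = 1/(409107 - 485721) = 1/(-76614) = -1/76614 ≈ -1.3052e-5)
B = -102192411135 (B = 188085*(-424848 - 118483) = 188085*(-543331) = -102192411135)
1/(B + u) = 1/(-102192411135 - 1/76614) = 1/(-7829369386696891/76614) = -76614/7829369386696891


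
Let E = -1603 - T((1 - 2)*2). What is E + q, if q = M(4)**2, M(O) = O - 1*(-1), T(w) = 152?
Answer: -1730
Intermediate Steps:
M(O) = 1 + O (M(O) = O + 1 = 1 + O)
E = -1755 (E = -1603 - 1*152 = -1603 - 152 = -1755)
q = 25 (q = (1 + 4)**2 = 5**2 = 25)
E + q = -1755 + 25 = -1730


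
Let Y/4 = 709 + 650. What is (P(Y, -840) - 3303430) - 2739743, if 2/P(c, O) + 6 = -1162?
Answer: -3529213033/584 ≈ -6.0432e+6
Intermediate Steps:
Y = 5436 (Y = 4*(709 + 650) = 4*1359 = 5436)
P(c, O) = -1/584 (P(c, O) = 2/(-6 - 1162) = 2/(-1168) = 2*(-1/1168) = -1/584)
(P(Y, -840) - 3303430) - 2739743 = (-1/584 - 3303430) - 2739743 = -1929203121/584 - 2739743 = -3529213033/584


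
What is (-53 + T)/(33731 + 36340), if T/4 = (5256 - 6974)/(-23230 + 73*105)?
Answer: -272691/363551705 ≈ -0.00075008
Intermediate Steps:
T = 6872/15565 (T = 4*((5256 - 6974)/(-23230 + 73*105)) = 4*(-1718/(-23230 + 7665)) = 4*(-1718/(-15565)) = 4*(-1718*(-1/15565)) = 4*(1718/15565) = 6872/15565 ≈ 0.44150)
(-53 + T)/(33731 + 36340) = (-53 + 6872/15565)/(33731 + 36340) = -818073/15565/70071 = -818073/15565*1/70071 = -272691/363551705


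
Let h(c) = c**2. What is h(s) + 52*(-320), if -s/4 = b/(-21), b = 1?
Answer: -7338224/441 ≈ -16640.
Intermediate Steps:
s = 4/21 (s = -4/(-21) = -4*(-1)/21 = -4*(-1/21) = 4/21 ≈ 0.19048)
h(s) + 52*(-320) = (4/21)**2 + 52*(-320) = 16/441 - 16640 = -7338224/441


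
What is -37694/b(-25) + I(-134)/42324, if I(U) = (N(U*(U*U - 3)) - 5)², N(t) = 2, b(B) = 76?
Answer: -132946681/268052 ≈ -495.97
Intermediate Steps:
I(U) = 9 (I(U) = (2 - 5)² = (-3)² = 9)
-37694/b(-25) + I(-134)/42324 = -37694/76 + 9/42324 = -37694*1/76 + 9*(1/42324) = -18847/38 + 3/14108 = -132946681/268052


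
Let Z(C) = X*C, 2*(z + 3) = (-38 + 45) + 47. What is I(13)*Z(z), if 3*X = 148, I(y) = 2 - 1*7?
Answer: -5920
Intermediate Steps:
I(y) = -5 (I(y) = 2 - 7 = -5)
X = 148/3 (X = (⅓)*148 = 148/3 ≈ 49.333)
z = 24 (z = -3 + ((-38 + 45) + 47)/2 = -3 + (7 + 47)/2 = -3 + (½)*54 = -3 + 27 = 24)
Z(C) = 148*C/3
I(13)*Z(z) = -740*24/3 = -5*1184 = -5920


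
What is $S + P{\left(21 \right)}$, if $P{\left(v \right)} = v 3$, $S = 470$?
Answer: $533$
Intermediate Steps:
$P{\left(v \right)} = 3 v$
$S + P{\left(21 \right)} = 470 + 3 \cdot 21 = 470 + 63 = 533$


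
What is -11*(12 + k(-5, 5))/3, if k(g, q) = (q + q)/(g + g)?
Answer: -121/3 ≈ -40.333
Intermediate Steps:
k(g, q) = q/g (k(g, q) = (2*q)/((2*g)) = (2*q)*(1/(2*g)) = q/g)
-11*(12 + k(-5, 5))/3 = -11*(12 + 5/(-5))/3 = -11*(12 + 5*(-1/5))*(1/3) = -11*(12 - 1)*(1/3) = -11*11*(1/3) = -121*1/3 = -121/3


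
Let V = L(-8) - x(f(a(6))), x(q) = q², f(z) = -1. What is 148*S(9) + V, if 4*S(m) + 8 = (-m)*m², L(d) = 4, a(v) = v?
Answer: -27266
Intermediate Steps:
V = 3 (V = 4 - 1*(-1)² = 4 - 1*1 = 4 - 1 = 3)
S(m) = -2 - m³/4 (S(m) = -2 + ((-m)*m²)/4 = -2 + (-m³)/4 = -2 - m³/4)
148*S(9) + V = 148*(-2 - ¼*9³) + 3 = 148*(-2 - ¼*729) + 3 = 148*(-2 - 729/4) + 3 = 148*(-737/4) + 3 = -27269 + 3 = -27266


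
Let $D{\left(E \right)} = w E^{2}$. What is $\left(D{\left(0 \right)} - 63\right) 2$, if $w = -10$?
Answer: $-126$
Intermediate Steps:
$D{\left(E \right)} = - 10 E^{2}$
$\left(D{\left(0 \right)} - 63\right) 2 = \left(- 10 \cdot 0^{2} - 63\right) 2 = \left(\left(-10\right) 0 - 63\right) 2 = \left(0 - 63\right) 2 = \left(-63\right) 2 = -126$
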